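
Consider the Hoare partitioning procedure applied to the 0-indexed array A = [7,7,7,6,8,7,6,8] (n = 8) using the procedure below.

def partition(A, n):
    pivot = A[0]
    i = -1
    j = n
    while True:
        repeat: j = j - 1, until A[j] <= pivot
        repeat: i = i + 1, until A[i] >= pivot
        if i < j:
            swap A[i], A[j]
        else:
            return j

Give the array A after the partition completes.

[6,7,6,7,8,7,7,8]

pivot=7
j stops at 6 (6), i stops at 0 (7); swap ⇒ [6,7,7,6,8,7,7,8]
j stops at 5 (7), i stops at 1 (7); swap ⇒ [6,7,7,6,8,7,7,8]
j stops at 3 (6), i stops at 2 (7); swap ⇒ [6,7,6,7,8,7,7,8]
j stops at 2, i stops at 3; i≥j ⇒ return 2. A=[6,7,6,7,8,7,7,8]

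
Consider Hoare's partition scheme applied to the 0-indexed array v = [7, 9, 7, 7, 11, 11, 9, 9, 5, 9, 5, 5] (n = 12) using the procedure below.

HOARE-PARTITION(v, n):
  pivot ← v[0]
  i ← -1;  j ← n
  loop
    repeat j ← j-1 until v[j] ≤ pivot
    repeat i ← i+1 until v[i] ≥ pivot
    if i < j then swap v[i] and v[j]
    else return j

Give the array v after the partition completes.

pivot = v[0] = 7; i = -1, j = 12
j→11 (v[11]=5≤7), i→0 (v[0]=7≥7); i<j, swap → [5, 9, 7, 7, 11, 11, 9, 9, 5, 9, 5, 7]
j→10 (v[10]=5≤7), i→1 (v[1]=9≥7); i<j, swap → [5, 5, 7, 7, 11, 11, 9, 9, 5, 9, 9, 7]
j→8 (v[8]=5≤7), i→2 (v[2]=7≥7); i<j, swap → [5, 5, 5, 7, 11, 11, 9, 9, 7, 9, 9, 7]
j→3, i→3; i≥j, return j=3. v = [5, 5, 5, 7, 11, 11, 9, 9, 7, 9, 9, 7]

[5, 5, 5, 7, 11, 11, 9, 9, 7, 9, 9, 7]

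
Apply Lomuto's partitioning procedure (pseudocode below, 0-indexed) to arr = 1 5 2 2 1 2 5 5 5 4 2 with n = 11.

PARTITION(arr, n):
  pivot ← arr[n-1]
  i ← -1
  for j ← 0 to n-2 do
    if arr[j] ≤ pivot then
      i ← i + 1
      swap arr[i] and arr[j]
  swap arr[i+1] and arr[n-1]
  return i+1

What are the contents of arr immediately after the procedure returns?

1 2 2 1 2 2 5 5 5 4 5

pivot=2, i=-1
j=0: 1≤2, i=0, swap(0,0) ⇒ 1 5 2 2 1 2 5 5 5 4 2
j=1: 5>2, skip
j=2: 2≤2, i=1, swap(1,2) ⇒ 1 2 5 2 1 2 5 5 5 4 2
j=3: 2≤2, i=2, swap(2,3) ⇒ 1 2 2 5 1 2 5 5 5 4 2
j=4: 1≤2, i=3, swap(3,4) ⇒ 1 2 2 1 5 2 5 5 5 4 2
j=5: 2≤2, i=4, swap(4,5) ⇒ 1 2 2 1 2 5 5 5 5 4 2
j=6: 5>2, skip
j=7: 5>2, skip
j=8: 5>2, skip
j=9: 4>2, skip
swap(5,10) ⇒ 1 2 2 1 2 2 5 5 5 4 5; return 5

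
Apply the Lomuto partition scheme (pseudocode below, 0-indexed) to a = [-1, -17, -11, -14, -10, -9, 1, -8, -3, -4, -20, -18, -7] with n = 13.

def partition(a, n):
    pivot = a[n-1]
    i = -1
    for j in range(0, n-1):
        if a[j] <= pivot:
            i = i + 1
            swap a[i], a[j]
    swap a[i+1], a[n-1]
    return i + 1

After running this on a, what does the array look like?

pivot = a[12] = -7; i = -1
j=0: a[0]=-1 > -7 → no swap
j=1: a[1]=-17 ≤ -7 → i=0, swap a[0],a[1] → [-17, -1, -11, -14, -10, -9, 1, -8, -3, -4, -20, -18, -7]
j=2: a[2]=-11 ≤ -7 → i=1, swap a[1],a[2] → [-17, -11, -1, -14, -10, -9, 1, -8, -3, -4, -20, -18, -7]
j=3: a[3]=-14 ≤ -7 → i=2, swap a[2],a[3] → [-17, -11, -14, -1, -10, -9, 1, -8, -3, -4, -20, -18, -7]
j=4: a[4]=-10 ≤ -7 → i=3, swap a[3],a[4] → [-17, -11, -14, -10, -1, -9, 1, -8, -3, -4, -20, -18, -7]
j=5: a[5]=-9 ≤ -7 → i=4, swap a[4],a[5] → [-17, -11, -14, -10, -9, -1, 1, -8, -3, -4, -20, -18, -7]
j=6: a[6]=1 > -7 → no swap
j=7: a[7]=-8 ≤ -7 → i=5, swap a[5],a[7] → [-17, -11, -14, -10, -9, -8, 1, -1, -3, -4, -20, -18, -7]
j=8: a[8]=-3 > -7 → no swap
j=9: a[9]=-4 > -7 → no swap
j=10: a[10]=-20 ≤ -7 → i=6, swap a[6],a[10] → [-17, -11, -14, -10, -9, -8, -20, -1, -3, -4, 1, -18, -7]
j=11: a[11]=-18 ≤ -7 → i=7, swap a[7],a[11] → [-17, -11, -14, -10, -9, -8, -20, -18, -3, -4, 1, -1, -7]
final swap a[8],a[12] → [-17, -11, -14, -10, -9, -8, -20, -18, -7, -4, 1, -1, -3]; return 8

[-17, -11, -14, -10, -9, -8, -20, -18, -7, -4, 1, -1, -3]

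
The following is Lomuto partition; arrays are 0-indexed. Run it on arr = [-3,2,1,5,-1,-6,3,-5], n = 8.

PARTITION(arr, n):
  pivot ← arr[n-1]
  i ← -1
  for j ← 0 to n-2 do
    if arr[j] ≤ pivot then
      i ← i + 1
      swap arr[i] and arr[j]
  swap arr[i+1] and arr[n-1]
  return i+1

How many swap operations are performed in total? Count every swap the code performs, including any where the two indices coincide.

pivot=-5, i=-1
j=0: -3>-5, skip
j=1: 2>-5, skip
j=2: 1>-5, skip
j=3: 5>-5, skip
j=4: -1>-5, skip
j=5: -6≤-5, i=0, swap(0,5) ⇒ [-6,2,1,5,-1,-3,3,-5]
j=6: 3>-5, skip
swap(1,7) ⇒ [-6,-5,1,5,-1,-3,3,2]; return 1

2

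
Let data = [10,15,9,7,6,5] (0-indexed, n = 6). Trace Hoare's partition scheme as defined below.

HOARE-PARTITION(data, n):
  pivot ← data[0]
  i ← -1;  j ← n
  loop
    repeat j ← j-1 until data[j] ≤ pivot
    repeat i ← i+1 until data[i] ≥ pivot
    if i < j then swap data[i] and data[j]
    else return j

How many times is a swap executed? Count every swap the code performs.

pivot = data[0] = 10; i = -1, j = 6
j→5 (data[5]=5≤10), i→0 (data[0]=10≥10); i<j, swap → [5,15,9,7,6,10]
j→4 (data[4]=6≤10), i→1 (data[1]=15≥10); i<j, swap → [5,6,9,7,15,10]
j→3, i→4; i≥j, return j=3. data = [5,6,9,7,15,10]

2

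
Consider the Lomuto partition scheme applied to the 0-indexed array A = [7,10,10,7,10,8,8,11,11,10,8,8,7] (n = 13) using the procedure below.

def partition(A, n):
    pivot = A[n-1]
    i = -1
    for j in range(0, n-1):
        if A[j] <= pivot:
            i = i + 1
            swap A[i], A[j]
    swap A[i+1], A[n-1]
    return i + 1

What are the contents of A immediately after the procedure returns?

pivot=7, i=-1
j=0: 7≤7, i=0, swap(0,0) ⇒ [7,10,10,7,10,8,8,11,11,10,8,8,7]
j=1: 10>7, skip
j=2: 10>7, skip
j=3: 7≤7, i=1, swap(1,3) ⇒ [7,7,10,10,10,8,8,11,11,10,8,8,7]
j=4: 10>7, skip
j=5: 8>7, skip
j=6: 8>7, skip
j=7: 11>7, skip
j=8: 11>7, skip
j=9: 10>7, skip
j=10: 8>7, skip
j=11: 8>7, skip
swap(2,12) ⇒ [7,7,7,10,10,8,8,11,11,10,8,8,10]; return 2

[7,7,7,10,10,8,8,11,11,10,8,8,10]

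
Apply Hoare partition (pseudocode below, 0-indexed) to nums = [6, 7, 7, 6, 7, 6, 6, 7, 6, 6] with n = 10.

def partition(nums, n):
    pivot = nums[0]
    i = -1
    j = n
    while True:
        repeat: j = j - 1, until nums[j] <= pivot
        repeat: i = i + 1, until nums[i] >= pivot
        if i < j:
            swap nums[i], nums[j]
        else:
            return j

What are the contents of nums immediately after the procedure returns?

[6, 6, 6, 6, 7, 6, 7, 7, 7, 6]

pivot=6
j stops at 9 (6), i stops at 0 (6); swap ⇒ [6, 7, 7, 6, 7, 6, 6, 7, 6, 6]
j stops at 8 (6), i stops at 1 (7); swap ⇒ [6, 6, 7, 6, 7, 6, 6, 7, 7, 6]
j stops at 6 (6), i stops at 2 (7); swap ⇒ [6, 6, 6, 6, 7, 6, 7, 7, 7, 6]
j stops at 5 (6), i stops at 3 (6); swap ⇒ [6, 6, 6, 6, 7, 6, 7, 7, 7, 6]
j stops at 3, i stops at 4; i≥j ⇒ return 3. nums=[6, 6, 6, 6, 7, 6, 7, 7, 7, 6]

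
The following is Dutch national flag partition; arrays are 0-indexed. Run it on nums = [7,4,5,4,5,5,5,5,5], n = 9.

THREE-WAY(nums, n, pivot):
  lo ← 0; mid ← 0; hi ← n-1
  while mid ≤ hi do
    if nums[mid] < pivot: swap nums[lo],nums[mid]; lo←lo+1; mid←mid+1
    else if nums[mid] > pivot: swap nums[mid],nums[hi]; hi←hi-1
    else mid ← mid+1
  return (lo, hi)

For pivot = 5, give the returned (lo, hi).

(2, 7)

pivot = 5; lo=0, mid=0, hi=8
nums[mid]=7>5: swap nums[0],nums[8]; hi=7 → [5,4,5,4,5,5,5,5,7]
nums[mid]=5=5: mid=1
nums[mid]=4<5: swap nums[0],nums[1]; lo=1,mid=2 → [4,5,5,4,5,5,5,5,7]
nums[mid]=5=5: mid=3
nums[mid]=4<5: swap nums[1],nums[3]; lo=2,mid=4 → [4,4,5,5,5,5,5,5,7]
nums[mid]=5=5: mid=5
nums[mid]=5=5: mid=6
nums[mid]=5=5: mid=7
nums[mid]=5=5: mid=8
end: lo=2, hi=7; nums = [4,4,5,5,5,5,5,5,7]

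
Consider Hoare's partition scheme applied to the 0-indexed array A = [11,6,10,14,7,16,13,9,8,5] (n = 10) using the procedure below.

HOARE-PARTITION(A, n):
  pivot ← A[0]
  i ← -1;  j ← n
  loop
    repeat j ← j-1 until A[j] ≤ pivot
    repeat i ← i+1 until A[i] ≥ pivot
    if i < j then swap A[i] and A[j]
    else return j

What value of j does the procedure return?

5

pivot = A[0] = 11; i = -1, j = 10
j→9 (A[9]=5≤11), i→0 (A[0]=11≥11); i<j, swap → [5,6,10,14,7,16,13,9,8,11]
j→8 (A[8]=8≤11), i→3 (A[3]=14≥11); i<j, swap → [5,6,10,8,7,16,13,9,14,11]
j→7 (A[7]=9≤11), i→5 (A[5]=16≥11); i<j, swap → [5,6,10,8,7,9,13,16,14,11]
j→5, i→6; i≥j, return j=5. A = [5,6,10,8,7,9,13,16,14,11]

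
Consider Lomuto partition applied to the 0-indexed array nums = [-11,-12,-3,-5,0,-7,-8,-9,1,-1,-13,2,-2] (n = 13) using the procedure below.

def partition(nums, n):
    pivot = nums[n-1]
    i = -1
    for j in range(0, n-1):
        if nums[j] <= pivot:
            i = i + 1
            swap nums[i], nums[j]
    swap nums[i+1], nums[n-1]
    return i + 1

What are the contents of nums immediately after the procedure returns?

[-11,-12,-3,-5,-7,-8,-9,-13,-2,-1,0,2,1]

pivot=-2, i=-1
j=0: -11≤-2, i=0, swap(0,0) ⇒ [-11,-12,-3,-5,0,-7,-8,-9,1,-1,-13,2,-2]
j=1: -12≤-2, i=1, swap(1,1) ⇒ [-11,-12,-3,-5,0,-7,-8,-9,1,-1,-13,2,-2]
j=2: -3≤-2, i=2, swap(2,2) ⇒ [-11,-12,-3,-5,0,-7,-8,-9,1,-1,-13,2,-2]
j=3: -5≤-2, i=3, swap(3,3) ⇒ [-11,-12,-3,-5,0,-7,-8,-9,1,-1,-13,2,-2]
j=4: 0>-2, skip
j=5: -7≤-2, i=4, swap(4,5) ⇒ [-11,-12,-3,-5,-7,0,-8,-9,1,-1,-13,2,-2]
j=6: -8≤-2, i=5, swap(5,6) ⇒ [-11,-12,-3,-5,-7,-8,0,-9,1,-1,-13,2,-2]
j=7: -9≤-2, i=6, swap(6,7) ⇒ [-11,-12,-3,-5,-7,-8,-9,0,1,-1,-13,2,-2]
j=8: 1>-2, skip
j=9: -1>-2, skip
j=10: -13≤-2, i=7, swap(7,10) ⇒ [-11,-12,-3,-5,-7,-8,-9,-13,1,-1,0,2,-2]
j=11: 2>-2, skip
swap(8,12) ⇒ [-11,-12,-3,-5,-7,-8,-9,-13,-2,-1,0,2,1]; return 8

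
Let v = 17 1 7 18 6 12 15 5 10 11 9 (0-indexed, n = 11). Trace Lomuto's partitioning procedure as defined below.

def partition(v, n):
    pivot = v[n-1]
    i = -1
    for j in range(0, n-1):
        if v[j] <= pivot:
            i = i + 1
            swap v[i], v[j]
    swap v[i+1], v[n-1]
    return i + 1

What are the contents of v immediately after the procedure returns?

1 7 6 5 9 12 15 18 10 11 17

pivot=9, i=-1
j=0: 17>9, skip
j=1: 1≤9, i=0, swap(0,1) ⇒ 1 17 7 18 6 12 15 5 10 11 9
j=2: 7≤9, i=1, swap(1,2) ⇒ 1 7 17 18 6 12 15 5 10 11 9
j=3: 18>9, skip
j=4: 6≤9, i=2, swap(2,4) ⇒ 1 7 6 18 17 12 15 5 10 11 9
j=5: 12>9, skip
j=6: 15>9, skip
j=7: 5≤9, i=3, swap(3,7) ⇒ 1 7 6 5 17 12 15 18 10 11 9
j=8: 10>9, skip
j=9: 11>9, skip
swap(4,10) ⇒ 1 7 6 5 9 12 15 18 10 11 17; return 4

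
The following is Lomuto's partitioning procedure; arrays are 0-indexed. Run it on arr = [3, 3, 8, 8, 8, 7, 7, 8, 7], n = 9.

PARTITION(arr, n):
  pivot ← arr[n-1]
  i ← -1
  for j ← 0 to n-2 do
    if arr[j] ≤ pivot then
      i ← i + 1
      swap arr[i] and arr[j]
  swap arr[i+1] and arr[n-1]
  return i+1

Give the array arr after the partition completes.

pivot = arr[8] = 7; i = -1
j=0: arr[0]=3 ≤ 7 → i=0, swap arr[0],arr[0] (no change) → [3, 3, 8, 8, 8, 7, 7, 8, 7]
j=1: arr[1]=3 ≤ 7 → i=1, swap arr[1],arr[1] (no change) → [3, 3, 8, 8, 8, 7, 7, 8, 7]
j=2: arr[2]=8 > 7 → no swap
j=3: arr[3]=8 > 7 → no swap
j=4: arr[4]=8 > 7 → no swap
j=5: arr[5]=7 ≤ 7 → i=2, swap arr[2],arr[5] → [3, 3, 7, 8, 8, 8, 7, 8, 7]
j=6: arr[6]=7 ≤ 7 → i=3, swap arr[3],arr[6] → [3, 3, 7, 7, 8, 8, 8, 8, 7]
j=7: arr[7]=8 > 7 → no swap
final swap arr[4],arr[8] → [3, 3, 7, 7, 7, 8, 8, 8, 8]; return 4

[3, 3, 7, 7, 7, 8, 8, 8, 8]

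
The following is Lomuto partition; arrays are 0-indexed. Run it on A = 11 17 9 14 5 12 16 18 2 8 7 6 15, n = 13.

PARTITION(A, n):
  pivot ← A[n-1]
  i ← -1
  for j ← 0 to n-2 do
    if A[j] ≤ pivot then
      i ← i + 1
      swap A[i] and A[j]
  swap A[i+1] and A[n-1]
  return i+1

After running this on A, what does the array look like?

11 9 14 5 12 2 8 7 6 15 18 17 16

pivot = A[12] = 15; i = -1
j=0: A[0]=11 ≤ 15 → i=0, swap A[0],A[0] (no change) → 11 17 9 14 5 12 16 18 2 8 7 6 15
j=1: A[1]=17 > 15 → no swap
j=2: A[2]=9 ≤ 15 → i=1, swap A[1],A[2] → 11 9 17 14 5 12 16 18 2 8 7 6 15
j=3: A[3]=14 ≤ 15 → i=2, swap A[2],A[3] → 11 9 14 17 5 12 16 18 2 8 7 6 15
j=4: A[4]=5 ≤ 15 → i=3, swap A[3],A[4] → 11 9 14 5 17 12 16 18 2 8 7 6 15
j=5: A[5]=12 ≤ 15 → i=4, swap A[4],A[5] → 11 9 14 5 12 17 16 18 2 8 7 6 15
j=6: A[6]=16 > 15 → no swap
j=7: A[7]=18 > 15 → no swap
j=8: A[8]=2 ≤ 15 → i=5, swap A[5],A[8] → 11 9 14 5 12 2 16 18 17 8 7 6 15
j=9: A[9]=8 ≤ 15 → i=6, swap A[6],A[9] → 11 9 14 5 12 2 8 18 17 16 7 6 15
j=10: A[10]=7 ≤ 15 → i=7, swap A[7],A[10] → 11 9 14 5 12 2 8 7 17 16 18 6 15
j=11: A[11]=6 ≤ 15 → i=8, swap A[8],A[11] → 11 9 14 5 12 2 8 7 6 16 18 17 15
final swap A[9],A[12] → 11 9 14 5 12 2 8 7 6 15 18 17 16; return 9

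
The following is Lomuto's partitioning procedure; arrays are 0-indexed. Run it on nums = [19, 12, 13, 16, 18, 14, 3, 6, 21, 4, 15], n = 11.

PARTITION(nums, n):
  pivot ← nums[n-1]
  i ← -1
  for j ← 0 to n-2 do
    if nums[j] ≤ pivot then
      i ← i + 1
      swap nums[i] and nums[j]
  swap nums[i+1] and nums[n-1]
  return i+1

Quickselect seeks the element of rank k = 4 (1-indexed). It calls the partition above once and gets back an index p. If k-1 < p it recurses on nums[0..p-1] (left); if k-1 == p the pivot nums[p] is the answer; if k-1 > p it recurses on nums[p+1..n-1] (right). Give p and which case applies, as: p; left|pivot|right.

pivot=15, i=-1
j=0: 19>15, skip
j=1: 12≤15, i=0, swap(0,1) ⇒ [12, 19, 13, 16, 18, 14, 3, 6, 21, 4, 15]
j=2: 13≤15, i=1, swap(1,2) ⇒ [12, 13, 19, 16, 18, 14, 3, 6, 21, 4, 15]
j=3: 16>15, skip
j=4: 18>15, skip
j=5: 14≤15, i=2, swap(2,5) ⇒ [12, 13, 14, 16, 18, 19, 3, 6, 21, 4, 15]
j=6: 3≤15, i=3, swap(3,6) ⇒ [12, 13, 14, 3, 18, 19, 16, 6, 21, 4, 15]
j=7: 6≤15, i=4, swap(4,7) ⇒ [12, 13, 14, 3, 6, 19, 16, 18, 21, 4, 15]
j=8: 21>15, skip
j=9: 4≤15, i=5, swap(5,9) ⇒ [12, 13, 14, 3, 6, 4, 16, 18, 21, 19, 15]
swap(6,10) ⇒ [12, 13, 14, 3, 6, 4, 15, 18, 21, 19, 16]; return 6
p = 6; k-1 = 3 < 6 ⇒ left

6; left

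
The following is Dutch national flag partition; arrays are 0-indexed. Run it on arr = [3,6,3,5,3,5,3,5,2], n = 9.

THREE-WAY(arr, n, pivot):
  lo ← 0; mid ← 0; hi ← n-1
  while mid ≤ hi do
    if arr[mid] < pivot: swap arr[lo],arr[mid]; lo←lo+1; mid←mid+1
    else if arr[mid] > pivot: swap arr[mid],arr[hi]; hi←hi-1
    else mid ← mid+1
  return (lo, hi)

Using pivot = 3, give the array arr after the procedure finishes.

[2,3,3,3,3,5,5,5,6]

lo=0 mid=0 hi=8
3=3: mid=1
6>3: swap(1,8), hi=7 ⇒ [3,2,3,5,3,5,3,5,6]
2<3: swap(0,1), lo=1 mid=2 ⇒ [2,3,3,5,3,5,3,5,6]
3=3: mid=3
5>3: swap(3,7), hi=6 ⇒ [2,3,3,5,3,5,3,5,6]
5>3: swap(3,6), hi=5 ⇒ [2,3,3,3,3,5,5,5,6]
3=3: mid=4
3=3: mid=5
5>3: swap(5,5), hi=4 ⇒ [2,3,3,3,3,5,5,5,6]
done. lo=1 hi=4; arr=[2,3,3,3,3,5,5,5,6]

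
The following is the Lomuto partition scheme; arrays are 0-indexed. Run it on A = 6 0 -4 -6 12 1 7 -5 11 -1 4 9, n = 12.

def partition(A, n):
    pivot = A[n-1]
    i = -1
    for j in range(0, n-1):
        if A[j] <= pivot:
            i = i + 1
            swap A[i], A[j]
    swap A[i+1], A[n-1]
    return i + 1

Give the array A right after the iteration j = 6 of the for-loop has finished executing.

6 0 -4 -6 1 7 12 -5 11 -1 4 9

pivot=9, i=-1
j=0: 6≤9, i=0, swap(0,0) ⇒ 6 0 -4 -6 12 1 7 -5 11 -1 4 9
j=1: 0≤9, i=1, swap(1,1) ⇒ 6 0 -4 -6 12 1 7 -5 11 -1 4 9
j=2: -4≤9, i=2, swap(2,2) ⇒ 6 0 -4 -6 12 1 7 -5 11 -1 4 9
j=3: -6≤9, i=3, swap(3,3) ⇒ 6 0 -4 -6 12 1 7 -5 11 -1 4 9
j=4: 12>9, skip
j=5: 1≤9, i=4, swap(4,5) ⇒ 6 0 -4 -6 1 12 7 -5 11 -1 4 9
j=6: 7≤9, i=5, swap(5,6) ⇒ 6 0 -4 -6 1 7 12 -5 11 -1 4 9
(after j=6) A = 6 0 -4 -6 1 7 12 -5 11 -1 4 9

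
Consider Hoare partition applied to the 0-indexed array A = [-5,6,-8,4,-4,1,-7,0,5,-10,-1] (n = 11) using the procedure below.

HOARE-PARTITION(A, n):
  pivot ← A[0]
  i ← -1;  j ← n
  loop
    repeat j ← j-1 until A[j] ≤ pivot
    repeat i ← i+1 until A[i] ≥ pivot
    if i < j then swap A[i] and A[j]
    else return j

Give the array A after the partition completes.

pivot=-5
j stops at 9 (-10), i stops at 0 (-5); swap ⇒ [-10,6,-8,4,-4,1,-7,0,5,-5,-1]
j stops at 6 (-7), i stops at 1 (6); swap ⇒ [-10,-7,-8,4,-4,1,6,0,5,-5,-1]
j stops at 2, i stops at 3; i≥j ⇒ return 2. A=[-10,-7,-8,4,-4,1,6,0,5,-5,-1]

[-10,-7,-8,4,-4,1,6,0,5,-5,-1]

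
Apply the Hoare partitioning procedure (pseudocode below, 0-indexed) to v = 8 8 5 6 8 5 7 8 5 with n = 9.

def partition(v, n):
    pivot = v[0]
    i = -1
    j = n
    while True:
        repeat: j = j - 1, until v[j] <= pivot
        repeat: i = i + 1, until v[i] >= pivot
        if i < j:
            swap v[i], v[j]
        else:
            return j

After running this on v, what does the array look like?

5 8 5 6 7 5 8 8 8

pivot = v[0] = 8; i = -1, j = 9
j→8 (v[8]=5≤8), i→0 (v[0]=8≥8); i<j, swap → 5 8 5 6 8 5 7 8 8
j→7 (v[7]=8≤8), i→1 (v[1]=8≥8); i<j, swap → 5 8 5 6 8 5 7 8 8
j→6 (v[6]=7≤8), i→4 (v[4]=8≥8); i<j, swap → 5 8 5 6 7 5 8 8 8
j→5, i→6; i≥j, return j=5. v = 5 8 5 6 7 5 8 8 8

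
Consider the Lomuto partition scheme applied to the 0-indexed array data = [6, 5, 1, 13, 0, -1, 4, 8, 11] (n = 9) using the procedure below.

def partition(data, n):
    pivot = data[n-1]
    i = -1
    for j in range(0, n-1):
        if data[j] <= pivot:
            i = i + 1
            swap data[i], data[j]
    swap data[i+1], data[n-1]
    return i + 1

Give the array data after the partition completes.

[6, 5, 1, 0, -1, 4, 8, 11, 13]

pivot = data[8] = 11; i = -1
j=0: data[0]=6 ≤ 11 → i=0, swap data[0],data[0] (no change) → [6, 5, 1, 13, 0, -1, 4, 8, 11]
j=1: data[1]=5 ≤ 11 → i=1, swap data[1],data[1] (no change) → [6, 5, 1, 13, 0, -1, 4, 8, 11]
j=2: data[2]=1 ≤ 11 → i=2, swap data[2],data[2] (no change) → [6, 5, 1, 13, 0, -1, 4, 8, 11]
j=3: data[3]=13 > 11 → no swap
j=4: data[4]=0 ≤ 11 → i=3, swap data[3],data[4] → [6, 5, 1, 0, 13, -1, 4, 8, 11]
j=5: data[5]=-1 ≤ 11 → i=4, swap data[4],data[5] → [6, 5, 1, 0, -1, 13, 4, 8, 11]
j=6: data[6]=4 ≤ 11 → i=5, swap data[5],data[6] → [6, 5, 1, 0, -1, 4, 13, 8, 11]
j=7: data[7]=8 ≤ 11 → i=6, swap data[6],data[7] → [6, 5, 1, 0, -1, 4, 8, 13, 11]
final swap data[7],data[8] → [6, 5, 1, 0, -1, 4, 8, 11, 13]; return 7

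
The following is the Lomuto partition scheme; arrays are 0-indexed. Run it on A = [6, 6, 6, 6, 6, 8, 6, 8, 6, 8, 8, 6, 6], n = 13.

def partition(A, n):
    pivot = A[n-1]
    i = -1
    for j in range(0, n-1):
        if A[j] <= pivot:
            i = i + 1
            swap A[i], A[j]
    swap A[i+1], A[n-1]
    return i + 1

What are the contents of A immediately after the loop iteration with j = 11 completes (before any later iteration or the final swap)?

[6, 6, 6, 6, 6, 6, 6, 6, 8, 8, 8, 8, 6]

pivot = A[12] = 6; i = -1
j=0: A[0]=6 ≤ 6 → i=0, swap A[0],A[0] (no change) → [6, 6, 6, 6, 6, 8, 6, 8, 6, 8, 8, 6, 6]
j=1: A[1]=6 ≤ 6 → i=1, swap A[1],A[1] (no change) → [6, 6, 6, 6, 6, 8, 6, 8, 6, 8, 8, 6, 6]
j=2: A[2]=6 ≤ 6 → i=2, swap A[2],A[2] (no change) → [6, 6, 6, 6, 6, 8, 6, 8, 6, 8, 8, 6, 6]
j=3: A[3]=6 ≤ 6 → i=3, swap A[3],A[3] (no change) → [6, 6, 6, 6, 6, 8, 6, 8, 6, 8, 8, 6, 6]
j=4: A[4]=6 ≤ 6 → i=4, swap A[4],A[4] (no change) → [6, 6, 6, 6, 6, 8, 6, 8, 6, 8, 8, 6, 6]
j=5: A[5]=8 > 6 → no swap
j=6: A[6]=6 ≤ 6 → i=5, swap A[5],A[6] → [6, 6, 6, 6, 6, 6, 8, 8, 6, 8, 8, 6, 6]
j=7: A[7]=8 > 6 → no swap
j=8: A[8]=6 ≤ 6 → i=6, swap A[6],A[8] → [6, 6, 6, 6, 6, 6, 6, 8, 8, 8, 8, 6, 6]
j=9: A[9]=8 > 6 → no swap
j=10: A[10]=8 > 6 → no swap
j=11: A[11]=6 ≤ 6 → i=7, swap A[7],A[11] → [6, 6, 6, 6, 6, 6, 6, 6, 8, 8, 8, 8, 6]
(after j=11) A = [6, 6, 6, 6, 6, 6, 6, 6, 8, 8, 8, 8, 6]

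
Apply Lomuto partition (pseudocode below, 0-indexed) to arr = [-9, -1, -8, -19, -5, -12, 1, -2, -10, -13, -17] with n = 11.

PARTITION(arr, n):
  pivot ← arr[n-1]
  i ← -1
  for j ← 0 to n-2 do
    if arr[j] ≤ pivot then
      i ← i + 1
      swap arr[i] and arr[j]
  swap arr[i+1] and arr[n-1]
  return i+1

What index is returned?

1

pivot = arr[10] = -17; i = -1
j=0: arr[0]=-9 > -17 → no swap
j=1: arr[1]=-1 > -17 → no swap
j=2: arr[2]=-8 > -17 → no swap
j=3: arr[3]=-19 ≤ -17 → i=0, swap arr[0],arr[3] → [-19, -1, -8, -9, -5, -12, 1, -2, -10, -13, -17]
j=4: arr[4]=-5 > -17 → no swap
j=5: arr[5]=-12 > -17 → no swap
j=6: arr[6]=1 > -17 → no swap
j=7: arr[7]=-2 > -17 → no swap
j=8: arr[8]=-10 > -17 → no swap
j=9: arr[9]=-13 > -17 → no swap
final swap arr[1],arr[10] → [-19, -17, -8, -9, -5, -12, 1, -2, -10, -13, -1]; return 1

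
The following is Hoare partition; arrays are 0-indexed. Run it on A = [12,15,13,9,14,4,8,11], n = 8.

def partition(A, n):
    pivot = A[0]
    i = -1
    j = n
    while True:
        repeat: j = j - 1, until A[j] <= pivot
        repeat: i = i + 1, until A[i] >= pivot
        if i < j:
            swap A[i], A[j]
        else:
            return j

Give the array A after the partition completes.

pivot = A[0] = 12; i = -1, j = 8
j→7 (A[7]=11≤12), i→0 (A[0]=12≥12); i<j, swap → [11,15,13,9,14,4,8,12]
j→6 (A[6]=8≤12), i→1 (A[1]=15≥12); i<j, swap → [11,8,13,9,14,4,15,12]
j→5 (A[5]=4≤12), i→2 (A[2]=13≥12); i<j, swap → [11,8,4,9,14,13,15,12]
j→3, i→4; i≥j, return j=3. A = [11,8,4,9,14,13,15,12]

[11,8,4,9,14,13,15,12]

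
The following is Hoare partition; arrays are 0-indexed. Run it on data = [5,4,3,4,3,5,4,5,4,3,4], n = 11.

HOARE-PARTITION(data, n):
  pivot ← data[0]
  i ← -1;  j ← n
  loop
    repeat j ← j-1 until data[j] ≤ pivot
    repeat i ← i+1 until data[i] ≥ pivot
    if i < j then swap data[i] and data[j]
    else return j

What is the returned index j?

7

pivot=5
j stops at 10 (4), i stops at 0 (5); swap ⇒ [4,4,3,4,3,5,4,5,4,3,5]
j stops at 9 (3), i stops at 5 (5); swap ⇒ [4,4,3,4,3,3,4,5,4,5,5]
j stops at 8 (4), i stops at 7 (5); swap ⇒ [4,4,3,4,3,3,4,4,5,5,5]
j stops at 7, i stops at 8; i≥j ⇒ return 7. data=[4,4,3,4,3,3,4,4,5,5,5]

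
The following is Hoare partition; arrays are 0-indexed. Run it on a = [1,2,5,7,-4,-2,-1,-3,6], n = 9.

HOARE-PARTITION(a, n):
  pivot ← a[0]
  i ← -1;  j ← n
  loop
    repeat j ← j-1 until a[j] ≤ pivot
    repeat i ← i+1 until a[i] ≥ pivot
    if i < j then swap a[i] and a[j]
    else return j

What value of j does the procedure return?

3

pivot = a[0] = 1; i = -1, j = 9
j→7 (a[7]=-3≤1), i→0 (a[0]=1≥1); i<j, swap → [-3,2,5,7,-4,-2,-1,1,6]
j→6 (a[6]=-1≤1), i→1 (a[1]=2≥1); i<j, swap → [-3,-1,5,7,-4,-2,2,1,6]
j→5 (a[5]=-2≤1), i→2 (a[2]=5≥1); i<j, swap → [-3,-1,-2,7,-4,5,2,1,6]
j→4 (a[4]=-4≤1), i→3 (a[3]=7≥1); i<j, swap → [-3,-1,-2,-4,7,5,2,1,6]
j→3, i→4; i≥j, return j=3. a = [-3,-1,-2,-4,7,5,2,1,6]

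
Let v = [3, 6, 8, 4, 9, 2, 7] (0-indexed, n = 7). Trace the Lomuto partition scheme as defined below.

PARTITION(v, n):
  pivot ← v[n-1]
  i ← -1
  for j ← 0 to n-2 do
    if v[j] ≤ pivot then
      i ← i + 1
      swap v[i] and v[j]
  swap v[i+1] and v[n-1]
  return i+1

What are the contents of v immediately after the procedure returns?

pivot = v[6] = 7; i = -1
j=0: v[0]=3 ≤ 7 → i=0, swap v[0],v[0] (no change) → [3, 6, 8, 4, 9, 2, 7]
j=1: v[1]=6 ≤ 7 → i=1, swap v[1],v[1] (no change) → [3, 6, 8, 4, 9, 2, 7]
j=2: v[2]=8 > 7 → no swap
j=3: v[3]=4 ≤ 7 → i=2, swap v[2],v[3] → [3, 6, 4, 8, 9, 2, 7]
j=4: v[4]=9 > 7 → no swap
j=5: v[5]=2 ≤ 7 → i=3, swap v[3],v[5] → [3, 6, 4, 2, 9, 8, 7]
final swap v[4],v[6] → [3, 6, 4, 2, 7, 8, 9]; return 4

[3, 6, 4, 2, 7, 8, 9]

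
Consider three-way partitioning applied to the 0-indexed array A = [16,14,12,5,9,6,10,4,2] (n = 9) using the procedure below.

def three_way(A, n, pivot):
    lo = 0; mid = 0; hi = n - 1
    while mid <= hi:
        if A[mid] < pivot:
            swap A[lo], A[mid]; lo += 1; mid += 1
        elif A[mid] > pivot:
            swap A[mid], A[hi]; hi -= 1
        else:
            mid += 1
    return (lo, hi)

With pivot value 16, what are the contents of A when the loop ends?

lo=0 mid=0 hi=8
16=16: mid=1
14<16: swap(0,1), lo=1 mid=2 ⇒ [14,16,12,5,9,6,10,4,2]
12<16: swap(1,2), lo=2 mid=3 ⇒ [14,12,16,5,9,6,10,4,2]
5<16: swap(2,3), lo=3 mid=4 ⇒ [14,12,5,16,9,6,10,4,2]
9<16: swap(3,4), lo=4 mid=5 ⇒ [14,12,5,9,16,6,10,4,2]
6<16: swap(4,5), lo=5 mid=6 ⇒ [14,12,5,9,6,16,10,4,2]
10<16: swap(5,6), lo=6 mid=7 ⇒ [14,12,5,9,6,10,16,4,2]
4<16: swap(6,7), lo=7 mid=8 ⇒ [14,12,5,9,6,10,4,16,2]
2<16: swap(7,8), lo=8 mid=9 ⇒ [14,12,5,9,6,10,4,2,16]
done. lo=8 hi=8; A=[14,12,5,9,6,10,4,2,16]

[14,12,5,9,6,10,4,2,16]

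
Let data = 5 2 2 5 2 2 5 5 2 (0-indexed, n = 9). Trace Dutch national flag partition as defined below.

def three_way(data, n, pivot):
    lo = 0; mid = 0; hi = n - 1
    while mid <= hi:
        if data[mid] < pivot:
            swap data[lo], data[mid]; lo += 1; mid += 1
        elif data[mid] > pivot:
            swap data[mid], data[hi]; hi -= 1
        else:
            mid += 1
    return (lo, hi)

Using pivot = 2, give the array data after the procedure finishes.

pivot = 2; lo=0, mid=0, hi=8
data[mid]=5>2: swap data[0],data[8]; hi=7 → 2 2 2 5 2 2 5 5 5
data[mid]=2=2: mid=1
data[mid]=2=2: mid=2
data[mid]=2=2: mid=3
data[mid]=5>2: swap data[3],data[7]; hi=6 → 2 2 2 5 2 2 5 5 5
data[mid]=5>2: swap data[3],data[6]; hi=5 → 2 2 2 5 2 2 5 5 5
data[mid]=5>2: swap data[3],data[5]; hi=4 → 2 2 2 2 2 5 5 5 5
data[mid]=2=2: mid=4
data[mid]=2=2: mid=5
end: lo=0, hi=4; data = 2 2 2 2 2 5 5 5 5

2 2 2 2 2 5 5 5 5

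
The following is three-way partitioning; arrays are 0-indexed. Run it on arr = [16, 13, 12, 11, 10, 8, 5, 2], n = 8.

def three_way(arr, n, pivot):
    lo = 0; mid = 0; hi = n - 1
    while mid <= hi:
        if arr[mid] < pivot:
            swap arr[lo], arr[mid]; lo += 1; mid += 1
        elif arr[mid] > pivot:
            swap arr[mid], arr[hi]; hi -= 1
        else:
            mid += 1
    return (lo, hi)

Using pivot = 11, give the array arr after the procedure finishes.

[2, 5, 8, 10, 11, 12, 13, 16]

pivot = 11; lo=0, mid=0, hi=7
arr[mid]=16>11: swap arr[0],arr[7]; hi=6 → [2, 13, 12, 11, 10, 8, 5, 16]
arr[mid]=2<11: swap arr[0],arr[0]; lo=1,mid=1 → [2, 13, 12, 11, 10, 8, 5, 16]
arr[mid]=13>11: swap arr[1],arr[6]; hi=5 → [2, 5, 12, 11, 10, 8, 13, 16]
arr[mid]=5<11: swap arr[1],arr[1]; lo=2,mid=2 → [2, 5, 12, 11, 10, 8, 13, 16]
arr[mid]=12>11: swap arr[2],arr[5]; hi=4 → [2, 5, 8, 11, 10, 12, 13, 16]
arr[mid]=8<11: swap arr[2],arr[2]; lo=3,mid=3 → [2, 5, 8, 11, 10, 12, 13, 16]
arr[mid]=11=11: mid=4
arr[mid]=10<11: swap arr[3],arr[4]; lo=4,mid=5 → [2, 5, 8, 10, 11, 12, 13, 16]
end: lo=4, hi=4; arr = [2, 5, 8, 10, 11, 12, 13, 16]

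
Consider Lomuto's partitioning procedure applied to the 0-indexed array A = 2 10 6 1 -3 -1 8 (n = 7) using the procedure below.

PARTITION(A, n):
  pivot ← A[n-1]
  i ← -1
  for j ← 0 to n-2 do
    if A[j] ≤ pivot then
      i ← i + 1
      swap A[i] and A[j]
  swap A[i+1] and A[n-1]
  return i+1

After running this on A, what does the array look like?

2 6 1 -3 -1 8 10

pivot=8, i=-1
j=0: 2≤8, i=0, swap(0,0) ⇒ 2 10 6 1 -3 -1 8
j=1: 10>8, skip
j=2: 6≤8, i=1, swap(1,2) ⇒ 2 6 10 1 -3 -1 8
j=3: 1≤8, i=2, swap(2,3) ⇒ 2 6 1 10 -3 -1 8
j=4: -3≤8, i=3, swap(3,4) ⇒ 2 6 1 -3 10 -1 8
j=5: -1≤8, i=4, swap(4,5) ⇒ 2 6 1 -3 -1 10 8
swap(5,6) ⇒ 2 6 1 -3 -1 8 10; return 5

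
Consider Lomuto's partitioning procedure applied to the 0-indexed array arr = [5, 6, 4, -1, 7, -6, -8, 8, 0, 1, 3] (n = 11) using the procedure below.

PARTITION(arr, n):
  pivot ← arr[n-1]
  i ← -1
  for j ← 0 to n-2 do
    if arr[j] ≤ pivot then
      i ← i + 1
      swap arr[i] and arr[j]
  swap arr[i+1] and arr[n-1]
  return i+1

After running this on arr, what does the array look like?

[-1, -6, -8, 0, 1, 3, 4, 8, 5, 7, 6]

pivot = arr[10] = 3; i = -1
j=0: arr[0]=5 > 3 → no swap
j=1: arr[1]=6 > 3 → no swap
j=2: arr[2]=4 > 3 → no swap
j=3: arr[3]=-1 ≤ 3 → i=0, swap arr[0],arr[3] → [-1, 6, 4, 5, 7, -6, -8, 8, 0, 1, 3]
j=4: arr[4]=7 > 3 → no swap
j=5: arr[5]=-6 ≤ 3 → i=1, swap arr[1],arr[5] → [-1, -6, 4, 5, 7, 6, -8, 8, 0, 1, 3]
j=6: arr[6]=-8 ≤ 3 → i=2, swap arr[2],arr[6] → [-1, -6, -8, 5, 7, 6, 4, 8, 0, 1, 3]
j=7: arr[7]=8 > 3 → no swap
j=8: arr[8]=0 ≤ 3 → i=3, swap arr[3],arr[8] → [-1, -6, -8, 0, 7, 6, 4, 8, 5, 1, 3]
j=9: arr[9]=1 ≤ 3 → i=4, swap arr[4],arr[9] → [-1, -6, -8, 0, 1, 6, 4, 8, 5, 7, 3]
final swap arr[5],arr[10] → [-1, -6, -8, 0, 1, 3, 4, 8, 5, 7, 6]; return 5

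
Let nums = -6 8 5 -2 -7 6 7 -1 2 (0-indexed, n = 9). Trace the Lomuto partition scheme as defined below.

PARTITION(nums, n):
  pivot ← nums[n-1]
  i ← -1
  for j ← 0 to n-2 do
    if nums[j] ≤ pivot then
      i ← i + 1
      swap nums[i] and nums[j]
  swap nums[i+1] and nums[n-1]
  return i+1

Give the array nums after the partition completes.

pivot = nums[8] = 2; i = -1
j=0: nums[0]=-6 ≤ 2 → i=0, swap nums[0],nums[0] (no change) → -6 8 5 -2 -7 6 7 -1 2
j=1: nums[1]=8 > 2 → no swap
j=2: nums[2]=5 > 2 → no swap
j=3: nums[3]=-2 ≤ 2 → i=1, swap nums[1],nums[3] → -6 -2 5 8 -7 6 7 -1 2
j=4: nums[4]=-7 ≤ 2 → i=2, swap nums[2],nums[4] → -6 -2 -7 8 5 6 7 -1 2
j=5: nums[5]=6 > 2 → no swap
j=6: nums[6]=7 > 2 → no swap
j=7: nums[7]=-1 ≤ 2 → i=3, swap nums[3],nums[7] → -6 -2 -7 -1 5 6 7 8 2
final swap nums[4],nums[8] → -6 -2 -7 -1 2 6 7 8 5; return 4

-6 -2 -7 -1 2 6 7 8 5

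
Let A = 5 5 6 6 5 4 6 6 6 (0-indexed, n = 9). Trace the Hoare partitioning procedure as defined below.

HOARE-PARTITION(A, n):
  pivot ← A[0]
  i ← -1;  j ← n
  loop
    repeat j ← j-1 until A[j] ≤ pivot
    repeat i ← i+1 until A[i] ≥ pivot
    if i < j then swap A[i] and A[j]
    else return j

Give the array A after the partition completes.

4 5 6 6 5 5 6 6 6

pivot=5
j stops at 5 (4), i stops at 0 (5); swap ⇒ 4 5 6 6 5 5 6 6 6
j stops at 4 (5), i stops at 1 (5); swap ⇒ 4 5 6 6 5 5 6 6 6
j stops at 1, i stops at 2; i≥j ⇒ return 1. A=4 5 6 6 5 5 6 6 6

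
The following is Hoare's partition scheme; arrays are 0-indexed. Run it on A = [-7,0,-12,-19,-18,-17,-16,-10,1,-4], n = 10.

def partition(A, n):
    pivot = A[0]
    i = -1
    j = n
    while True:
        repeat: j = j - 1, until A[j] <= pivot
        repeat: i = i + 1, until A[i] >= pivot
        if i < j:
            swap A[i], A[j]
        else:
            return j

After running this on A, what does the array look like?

[-10,-16,-12,-19,-18,-17,0,-7,1,-4]

pivot = A[0] = -7; i = -1, j = 10
j→7 (A[7]=-10≤-7), i→0 (A[0]=-7≥-7); i<j, swap → [-10,0,-12,-19,-18,-17,-16,-7,1,-4]
j→6 (A[6]=-16≤-7), i→1 (A[1]=0≥-7); i<j, swap → [-10,-16,-12,-19,-18,-17,0,-7,1,-4]
j→5, i→6; i≥j, return j=5. A = [-10,-16,-12,-19,-18,-17,0,-7,1,-4]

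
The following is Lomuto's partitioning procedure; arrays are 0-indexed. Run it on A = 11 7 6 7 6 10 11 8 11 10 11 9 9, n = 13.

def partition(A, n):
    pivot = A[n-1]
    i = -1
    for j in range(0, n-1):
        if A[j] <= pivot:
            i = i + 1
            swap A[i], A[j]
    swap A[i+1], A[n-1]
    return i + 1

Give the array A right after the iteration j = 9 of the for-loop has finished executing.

pivot=9, i=-1
j=0: 11>9, skip
j=1: 7≤9, i=0, swap(0,1) ⇒ 7 11 6 7 6 10 11 8 11 10 11 9 9
j=2: 6≤9, i=1, swap(1,2) ⇒ 7 6 11 7 6 10 11 8 11 10 11 9 9
j=3: 7≤9, i=2, swap(2,3) ⇒ 7 6 7 11 6 10 11 8 11 10 11 9 9
j=4: 6≤9, i=3, swap(3,4) ⇒ 7 6 7 6 11 10 11 8 11 10 11 9 9
j=5: 10>9, skip
j=6: 11>9, skip
j=7: 8≤9, i=4, swap(4,7) ⇒ 7 6 7 6 8 10 11 11 11 10 11 9 9
j=8: 11>9, skip
j=9: 10>9, skip
(after j=9) A = 7 6 7 6 8 10 11 11 11 10 11 9 9

7 6 7 6 8 10 11 11 11 10 11 9 9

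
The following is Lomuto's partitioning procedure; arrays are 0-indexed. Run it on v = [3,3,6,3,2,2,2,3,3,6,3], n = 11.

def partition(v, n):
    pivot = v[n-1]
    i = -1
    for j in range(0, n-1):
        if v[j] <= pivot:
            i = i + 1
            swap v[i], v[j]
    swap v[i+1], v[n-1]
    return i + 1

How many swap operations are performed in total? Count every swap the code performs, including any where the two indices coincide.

pivot = v[10] = 3; i = -1
j=0: v[0]=3 ≤ 3 → i=0, swap v[0],v[0] (no change) → [3,3,6,3,2,2,2,3,3,6,3]
j=1: v[1]=3 ≤ 3 → i=1, swap v[1],v[1] (no change) → [3,3,6,3,2,2,2,3,3,6,3]
j=2: v[2]=6 > 3 → no swap
j=3: v[3]=3 ≤ 3 → i=2, swap v[2],v[3] → [3,3,3,6,2,2,2,3,3,6,3]
j=4: v[4]=2 ≤ 3 → i=3, swap v[3],v[4] → [3,3,3,2,6,2,2,3,3,6,3]
j=5: v[5]=2 ≤ 3 → i=4, swap v[4],v[5] → [3,3,3,2,2,6,2,3,3,6,3]
j=6: v[6]=2 ≤ 3 → i=5, swap v[5],v[6] → [3,3,3,2,2,2,6,3,3,6,3]
j=7: v[7]=3 ≤ 3 → i=6, swap v[6],v[7] → [3,3,3,2,2,2,3,6,3,6,3]
j=8: v[8]=3 ≤ 3 → i=7, swap v[7],v[8] → [3,3,3,2,2,2,3,3,6,6,3]
j=9: v[9]=6 > 3 → no swap
final swap v[8],v[10] → [3,3,3,2,2,2,3,3,3,6,6]; return 8

9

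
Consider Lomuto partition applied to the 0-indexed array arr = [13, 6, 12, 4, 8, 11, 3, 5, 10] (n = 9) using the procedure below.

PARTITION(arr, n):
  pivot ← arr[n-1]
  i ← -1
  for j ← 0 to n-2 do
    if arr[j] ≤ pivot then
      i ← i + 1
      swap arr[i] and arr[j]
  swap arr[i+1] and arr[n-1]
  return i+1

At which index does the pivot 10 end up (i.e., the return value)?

pivot = arr[8] = 10; i = -1
j=0: arr[0]=13 > 10 → no swap
j=1: arr[1]=6 ≤ 10 → i=0, swap arr[0],arr[1] → [6, 13, 12, 4, 8, 11, 3, 5, 10]
j=2: arr[2]=12 > 10 → no swap
j=3: arr[3]=4 ≤ 10 → i=1, swap arr[1],arr[3] → [6, 4, 12, 13, 8, 11, 3, 5, 10]
j=4: arr[4]=8 ≤ 10 → i=2, swap arr[2],arr[4] → [6, 4, 8, 13, 12, 11, 3, 5, 10]
j=5: arr[5]=11 > 10 → no swap
j=6: arr[6]=3 ≤ 10 → i=3, swap arr[3],arr[6] → [6, 4, 8, 3, 12, 11, 13, 5, 10]
j=7: arr[7]=5 ≤ 10 → i=4, swap arr[4],arr[7] → [6, 4, 8, 3, 5, 11, 13, 12, 10]
final swap arr[5],arr[8] → [6, 4, 8, 3, 5, 10, 13, 12, 11]; return 5

5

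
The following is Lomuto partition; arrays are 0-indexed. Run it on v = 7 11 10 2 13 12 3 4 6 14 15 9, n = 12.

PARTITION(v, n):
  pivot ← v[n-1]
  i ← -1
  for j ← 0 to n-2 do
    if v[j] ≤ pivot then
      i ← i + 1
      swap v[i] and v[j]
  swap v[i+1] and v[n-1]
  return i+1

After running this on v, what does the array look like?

pivot=9, i=-1
j=0: 7≤9, i=0, swap(0,0) ⇒ 7 11 10 2 13 12 3 4 6 14 15 9
j=1: 11>9, skip
j=2: 10>9, skip
j=3: 2≤9, i=1, swap(1,3) ⇒ 7 2 10 11 13 12 3 4 6 14 15 9
j=4: 13>9, skip
j=5: 12>9, skip
j=6: 3≤9, i=2, swap(2,6) ⇒ 7 2 3 11 13 12 10 4 6 14 15 9
j=7: 4≤9, i=3, swap(3,7) ⇒ 7 2 3 4 13 12 10 11 6 14 15 9
j=8: 6≤9, i=4, swap(4,8) ⇒ 7 2 3 4 6 12 10 11 13 14 15 9
j=9: 14>9, skip
j=10: 15>9, skip
swap(5,11) ⇒ 7 2 3 4 6 9 10 11 13 14 15 12; return 5

7 2 3 4 6 9 10 11 13 14 15 12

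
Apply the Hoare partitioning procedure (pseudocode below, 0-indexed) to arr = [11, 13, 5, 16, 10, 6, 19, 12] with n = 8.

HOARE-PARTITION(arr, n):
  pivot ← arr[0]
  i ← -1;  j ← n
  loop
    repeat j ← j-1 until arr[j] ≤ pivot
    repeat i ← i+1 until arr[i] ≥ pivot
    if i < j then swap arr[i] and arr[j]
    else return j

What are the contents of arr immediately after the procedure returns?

pivot=11
j stops at 5 (6), i stops at 0 (11); swap ⇒ [6, 13, 5, 16, 10, 11, 19, 12]
j stops at 4 (10), i stops at 1 (13); swap ⇒ [6, 10, 5, 16, 13, 11, 19, 12]
j stops at 2, i stops at 3; i≥j ⇒ return 2. arr=[6, 10, 5, 16, 13, 11, 19, 12]

[6, 10, 5, 16, 13, 11, 19, 12]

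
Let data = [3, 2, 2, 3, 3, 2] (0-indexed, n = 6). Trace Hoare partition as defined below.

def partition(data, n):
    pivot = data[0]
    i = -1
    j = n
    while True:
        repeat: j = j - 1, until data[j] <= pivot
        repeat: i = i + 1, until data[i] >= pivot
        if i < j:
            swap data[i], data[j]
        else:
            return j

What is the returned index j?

pivot=3
j stops at 5 (2), i stops at 0 (3); swap ⇒ [2, 2, 2, 3, 3, 3]
j stops at 4 (3), i stops at 3 (3); swap ⇒ [2, 2, 2, 3, 3, 3]
j stops at 3, i stops at 4; i≥j ⇒ return 3. data=[2, 2, 2, 3, 3, 3]

3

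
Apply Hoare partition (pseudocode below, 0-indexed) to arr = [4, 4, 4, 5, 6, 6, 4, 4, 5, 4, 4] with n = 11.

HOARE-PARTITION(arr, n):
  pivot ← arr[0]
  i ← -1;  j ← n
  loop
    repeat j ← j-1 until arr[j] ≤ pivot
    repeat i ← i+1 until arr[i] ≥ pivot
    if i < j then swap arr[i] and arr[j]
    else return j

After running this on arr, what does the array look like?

[4, 4, 4, 4, 6, 6, 5, 4, 5, 4, 4]

pivot=4
j stops at 10 (4), i stops at 0 (4); swap ⇒ [4, 4, 4, 5, 6, 6, 4, 4, 5, 4, 4]
j stops at 9 (4), i stops at 1 (4); swap ⇒ [4, 4, 4, 5, 6, 6, 4, 4, 5, 4, 4]
j stops at 7 (4), i stops at 2 (4); swap ⇒ [4, 4, 4, 5, 6, 6, 4, 4, 5, 4, 4]
j stops at 6 (4), i stops at 3 (5); swap ⇒ [4, 4, 4, 4, 6, 6, 5, 4, 5, 4, 4]
j stops at 3, i stops at 4; i≥j ⇒ return 3. arr=[4, 4, 4, 4, 6, 6, 5, 4, 5, 4, 4]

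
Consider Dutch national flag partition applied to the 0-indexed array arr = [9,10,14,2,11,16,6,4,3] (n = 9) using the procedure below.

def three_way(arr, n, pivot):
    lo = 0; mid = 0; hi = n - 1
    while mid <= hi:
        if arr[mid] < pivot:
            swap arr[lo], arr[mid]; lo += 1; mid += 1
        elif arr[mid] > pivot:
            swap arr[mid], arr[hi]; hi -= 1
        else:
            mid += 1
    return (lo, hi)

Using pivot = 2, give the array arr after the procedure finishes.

lo=0 mid=0 hi=8
9>2: swap(0,8), hi=7 ⇒ [3,10,14,2,11,16,6,4,9]
3>2: swap(0,7), hi=6 ⇒ [4,10,14,2,11,16,6,3,9]
4>2: swap(0,6), hi=5 ⇒ [6,10,14,2,11,16,4,3,9]
6>2: swap(0,5), hi=4 ⇒ [16,10,14,2,11,6,4,3,9]
16>2: swap(0,4), hi=3 ⇒ [11,10,14,2,16,6,4,3,9]
11>2: swap(0,3), hi=2 ⇒ [2,10,14,11,16,6,4,3,9]
2=2: mid=1
10>2: swap(1,2), hi=1 ⇒ [2,14,10,11,16,6,4,3,9]
14>2: swap(1,1), hi=0 ⇒ [2,14,10,11,16,6,4,3,9]
done. lo=0 hi=0; arr=[2,14,10,11,16,6,4,3,9]

[2,14,10,11,16,6,4,3,9]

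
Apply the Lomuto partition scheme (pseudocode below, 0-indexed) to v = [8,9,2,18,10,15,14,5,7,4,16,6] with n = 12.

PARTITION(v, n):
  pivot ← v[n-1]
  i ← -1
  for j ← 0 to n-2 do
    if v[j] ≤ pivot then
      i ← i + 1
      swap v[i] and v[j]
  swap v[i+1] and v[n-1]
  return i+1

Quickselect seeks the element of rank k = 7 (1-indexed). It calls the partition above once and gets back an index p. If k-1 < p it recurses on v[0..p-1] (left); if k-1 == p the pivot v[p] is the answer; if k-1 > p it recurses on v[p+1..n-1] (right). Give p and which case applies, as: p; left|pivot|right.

pivot = v[11] = 6; i = -1
j=0: v[0]=8 > 6 → no swap
j=1: v[1]=9 > 6 → no swap
j=2: v[2]=2 ≤ 6 → i=0, swap v[0],v[2] → [2,9,8,18,10,15,14,5,7,4,16,6]
j=3: v[3]=18 > 6 → no swap
j=4: v[4]=10 > 6 → no swap
j=5: v[5]=15 > 6 → no swap
j=6: v[6]=14 > 6 → no swap
j=7: v[7]=5 ≤ 6 → i=1, swap v[1],v[7] → [2,5,8,18,10,15,14,9,7,4,16,6]
j=8: v[8]=7 > 6 → no swap
j=9: v[9]=4 ≤ 6 → i=2, swap v[2],v[9] → [2,5,4,18,10,15,14,9,7,8,16,6]
j=10: v[10]=16 > 6 → no swap
final swap v[3],v[11] → [2,5,4,6,10,15,14,9,7,8,16,18]; return 3
p = 3; k-1 = 6 > 3 ⇒ right

3; right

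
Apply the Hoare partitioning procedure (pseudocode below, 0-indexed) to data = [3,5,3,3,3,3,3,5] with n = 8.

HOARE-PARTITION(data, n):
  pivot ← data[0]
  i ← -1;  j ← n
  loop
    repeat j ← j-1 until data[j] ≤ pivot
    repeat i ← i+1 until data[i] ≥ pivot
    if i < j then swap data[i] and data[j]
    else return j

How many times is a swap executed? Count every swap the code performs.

pivot=3
j stops at 6 (3), i stops at 0 (3); swap ⇒ [3,5,3,3,3,3,3,5]
j stops at 5 (3), i stops at 1 (5); swap ⇒ [3,3,3,3,3,5,3,5]
j stops at 4 (3), i stops at 2 (3); swap ⇒ [3,3,3,3,3,5,3,5]
j stops at 3, i stops at 3; i≥j ⇒ return 3. data=[3,3,3,3,3,5,3,5]

3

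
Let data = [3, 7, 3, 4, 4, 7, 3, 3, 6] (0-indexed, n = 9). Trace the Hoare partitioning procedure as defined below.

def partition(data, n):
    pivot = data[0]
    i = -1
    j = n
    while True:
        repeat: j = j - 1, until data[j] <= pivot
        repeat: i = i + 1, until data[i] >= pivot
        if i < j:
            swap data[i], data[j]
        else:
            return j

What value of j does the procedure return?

2

pivot = data[0] = 3; i = -1, j = 9
j→7 (data[7]=3≤3), i→0 (data[0]=3≥3); i<j, swap → [3, 7, 3, 4, 4, 7, 3, 3, 6]
j→6 (data[6]=3≤3), i→1 (data[1]=7≥3); i<j, swap → [3, 3, 3, 4, 4, 7, 7, 3, 6]
j→2, i→2; i≥j, return j=2. data = [3, 3, 3, 4, 4, 7, 7, 3, 6]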